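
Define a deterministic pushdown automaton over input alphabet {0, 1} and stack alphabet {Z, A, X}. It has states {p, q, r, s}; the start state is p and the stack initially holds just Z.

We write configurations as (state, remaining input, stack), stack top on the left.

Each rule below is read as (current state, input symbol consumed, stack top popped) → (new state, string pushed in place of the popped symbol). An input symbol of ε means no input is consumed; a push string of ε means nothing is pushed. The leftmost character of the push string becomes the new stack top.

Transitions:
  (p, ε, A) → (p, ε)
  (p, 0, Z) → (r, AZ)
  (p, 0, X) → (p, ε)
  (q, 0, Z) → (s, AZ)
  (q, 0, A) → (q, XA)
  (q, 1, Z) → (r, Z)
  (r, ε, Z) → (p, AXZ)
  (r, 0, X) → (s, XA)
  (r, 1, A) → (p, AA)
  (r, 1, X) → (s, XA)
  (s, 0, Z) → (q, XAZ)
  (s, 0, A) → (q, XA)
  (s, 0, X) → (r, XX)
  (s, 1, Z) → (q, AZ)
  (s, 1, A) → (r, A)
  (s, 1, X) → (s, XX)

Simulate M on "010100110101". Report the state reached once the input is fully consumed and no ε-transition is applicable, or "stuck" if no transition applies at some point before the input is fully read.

(p, 010100110101, Z)
  read 0, top Z: go to r, push AZ → (r, 10100110101, AZ)
  read 1, top A: go to p, push AA → (p, 0100110101, AAZ)
  ε-move, top A: go to p, push ε → (p, 0100110101, AZ)
  ε-move, top A: go to p, push ε → (p, 0100110101, Z)
  read 0, top Z: go to r, push AZ → (r, 100110101, AZ)
  read 1, top A: go to p, push AA → (p, 00110101, AAZ)
  ε-move, top A: go to p, push ε → (p, 00110101, AZ)
  ε-move, top A: go to p, push ε → (p, 00110101, Z)
  read 0, top Z: go to r, push AZ → (r, 0110101, AZ)
No transition for (r, 0, top A); M blocks with input 0110101 remaining.

stuck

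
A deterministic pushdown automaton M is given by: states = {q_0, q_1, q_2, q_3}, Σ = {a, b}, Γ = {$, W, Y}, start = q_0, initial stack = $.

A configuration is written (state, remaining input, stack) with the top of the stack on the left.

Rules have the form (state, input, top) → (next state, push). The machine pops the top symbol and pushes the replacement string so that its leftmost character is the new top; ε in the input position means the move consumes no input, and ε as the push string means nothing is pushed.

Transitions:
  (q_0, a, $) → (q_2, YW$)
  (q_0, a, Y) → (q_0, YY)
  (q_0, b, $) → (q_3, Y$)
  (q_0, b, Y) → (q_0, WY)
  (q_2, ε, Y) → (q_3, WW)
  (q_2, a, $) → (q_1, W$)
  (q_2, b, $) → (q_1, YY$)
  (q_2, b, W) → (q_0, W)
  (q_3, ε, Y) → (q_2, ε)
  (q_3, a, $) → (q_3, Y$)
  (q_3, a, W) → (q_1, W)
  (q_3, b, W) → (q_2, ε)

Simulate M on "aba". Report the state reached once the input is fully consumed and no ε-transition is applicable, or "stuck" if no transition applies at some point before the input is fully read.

stuck

(q_0, aba, $) ⊢ (q_2, ba, YW$) ⊢ (q_3, ba, WWW$) ⊢ (q_2, a, WW$)
No transition for (q_2, a, top W); M blocks with input a remaining.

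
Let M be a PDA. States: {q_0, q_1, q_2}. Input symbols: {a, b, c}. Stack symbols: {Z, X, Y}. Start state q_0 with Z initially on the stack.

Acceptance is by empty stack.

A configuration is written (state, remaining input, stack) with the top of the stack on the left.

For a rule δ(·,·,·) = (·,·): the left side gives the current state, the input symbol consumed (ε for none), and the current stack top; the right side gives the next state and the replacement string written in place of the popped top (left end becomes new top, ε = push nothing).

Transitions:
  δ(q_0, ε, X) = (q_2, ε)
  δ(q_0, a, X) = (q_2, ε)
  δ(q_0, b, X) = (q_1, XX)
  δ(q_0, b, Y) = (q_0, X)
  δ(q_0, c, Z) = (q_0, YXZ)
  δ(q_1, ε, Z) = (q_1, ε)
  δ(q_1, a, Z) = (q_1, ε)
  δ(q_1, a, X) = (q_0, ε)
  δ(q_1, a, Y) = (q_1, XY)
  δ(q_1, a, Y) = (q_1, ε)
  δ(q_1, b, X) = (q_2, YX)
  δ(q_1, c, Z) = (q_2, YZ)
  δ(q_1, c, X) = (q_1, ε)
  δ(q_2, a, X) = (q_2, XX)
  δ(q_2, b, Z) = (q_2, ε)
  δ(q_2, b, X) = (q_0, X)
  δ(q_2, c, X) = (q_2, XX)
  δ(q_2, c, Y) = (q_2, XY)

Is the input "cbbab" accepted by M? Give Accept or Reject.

Accept

One accepting computation: (q_0, cbbab, Z) ⊢ (q_0, bbab, YXZ) ⊢ (q_0, bab, XXZ) ⊢ (q_2, bab, XZ) ⊢ (q_0, ab, XZ) ⊢ (q_2, b, Z) ⊢ (q_2, ε, ε)
All input consumed and the stack is empty.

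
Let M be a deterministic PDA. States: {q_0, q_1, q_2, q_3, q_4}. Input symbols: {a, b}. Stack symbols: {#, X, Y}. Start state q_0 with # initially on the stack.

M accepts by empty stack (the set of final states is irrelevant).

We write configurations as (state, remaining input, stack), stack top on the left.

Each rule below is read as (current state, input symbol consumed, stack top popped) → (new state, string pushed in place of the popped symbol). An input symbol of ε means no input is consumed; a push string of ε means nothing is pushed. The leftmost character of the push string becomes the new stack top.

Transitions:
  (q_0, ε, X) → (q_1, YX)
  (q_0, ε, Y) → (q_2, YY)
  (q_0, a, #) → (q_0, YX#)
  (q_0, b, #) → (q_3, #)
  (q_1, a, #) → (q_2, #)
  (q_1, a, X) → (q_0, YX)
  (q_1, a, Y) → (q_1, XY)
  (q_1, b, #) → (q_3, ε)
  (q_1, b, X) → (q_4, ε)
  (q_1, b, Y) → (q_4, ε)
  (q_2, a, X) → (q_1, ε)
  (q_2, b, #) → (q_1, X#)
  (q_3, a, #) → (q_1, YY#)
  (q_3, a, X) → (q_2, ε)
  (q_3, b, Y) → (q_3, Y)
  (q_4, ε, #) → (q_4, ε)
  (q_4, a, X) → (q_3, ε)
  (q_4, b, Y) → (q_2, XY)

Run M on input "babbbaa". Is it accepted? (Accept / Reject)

(q_0, babbbaa, #)
  read b, top #: go to q_3, push # → (q_3, abbbaa, #)
  read a, top #: go to q_1, push YY# → (q_1, bbbaa, YY#)
  read b, top Y: go to q_4, push ε → (q_4, bbaa, Y#)
  read b, top Y: go to q_2, push XY → (q_2, baa, XY#)
No transition applies at (q_2, baa, XY#); input not fully consumed.

Reject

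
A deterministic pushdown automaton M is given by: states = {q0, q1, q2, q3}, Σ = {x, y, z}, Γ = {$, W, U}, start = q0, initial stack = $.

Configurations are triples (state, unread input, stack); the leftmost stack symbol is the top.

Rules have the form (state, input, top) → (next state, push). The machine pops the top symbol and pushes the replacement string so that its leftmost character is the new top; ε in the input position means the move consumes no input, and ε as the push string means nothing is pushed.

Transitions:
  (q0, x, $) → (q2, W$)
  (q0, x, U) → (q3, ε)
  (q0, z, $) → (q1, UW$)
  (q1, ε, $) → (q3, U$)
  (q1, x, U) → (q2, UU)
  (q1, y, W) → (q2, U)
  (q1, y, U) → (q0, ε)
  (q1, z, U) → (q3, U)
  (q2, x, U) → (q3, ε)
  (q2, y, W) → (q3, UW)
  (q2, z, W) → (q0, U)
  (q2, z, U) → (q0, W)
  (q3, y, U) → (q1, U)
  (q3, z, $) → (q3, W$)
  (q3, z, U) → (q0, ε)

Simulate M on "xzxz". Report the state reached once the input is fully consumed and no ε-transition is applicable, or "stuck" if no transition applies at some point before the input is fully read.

(q0, xzxz, $) ⊢ (q2, zxz, W$) ⊢ (q0, xz, U$) ⊢ (q3, z, $) ⊢ (q3, ε, W$)
All input consumed; M is in state q3.

q3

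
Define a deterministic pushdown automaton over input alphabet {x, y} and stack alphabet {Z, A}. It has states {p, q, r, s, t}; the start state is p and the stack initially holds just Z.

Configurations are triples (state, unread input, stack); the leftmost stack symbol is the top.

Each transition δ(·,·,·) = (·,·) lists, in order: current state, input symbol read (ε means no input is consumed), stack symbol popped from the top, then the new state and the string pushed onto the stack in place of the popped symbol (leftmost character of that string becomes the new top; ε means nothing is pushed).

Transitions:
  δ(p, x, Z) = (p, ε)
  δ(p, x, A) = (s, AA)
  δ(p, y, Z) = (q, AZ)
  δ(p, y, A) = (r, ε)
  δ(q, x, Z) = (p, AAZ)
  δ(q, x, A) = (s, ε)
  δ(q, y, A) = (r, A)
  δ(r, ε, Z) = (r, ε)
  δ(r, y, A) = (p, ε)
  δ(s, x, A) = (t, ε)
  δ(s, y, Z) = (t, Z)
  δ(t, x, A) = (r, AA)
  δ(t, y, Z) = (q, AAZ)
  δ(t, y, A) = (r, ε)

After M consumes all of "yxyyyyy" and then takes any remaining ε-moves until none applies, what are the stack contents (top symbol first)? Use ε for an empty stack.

ε

(p, yxyyyyy, Z)
  read y, top Z: go to q, push AZ → (q, xyyyyy, AZ)
  read x, top A: go to s, push ε → (s, yyyyy, Z)
  read y, top Z: go to t, push Z → (t, yyyy, Z)
  read y, top Z: go to q, push AAZ → (q, yyy, AAZ)
  read y, top A: go to r, push A → (r, yy, AAZ)
  read y, top A: go to p, push ε → (p, y, AZ)
  read y, top A: go to r, push ε → (r, ε, Z)
  ε-move, top Z: go to r, push ε → (r, ε, ε)
All input consumed in state r with stack ε.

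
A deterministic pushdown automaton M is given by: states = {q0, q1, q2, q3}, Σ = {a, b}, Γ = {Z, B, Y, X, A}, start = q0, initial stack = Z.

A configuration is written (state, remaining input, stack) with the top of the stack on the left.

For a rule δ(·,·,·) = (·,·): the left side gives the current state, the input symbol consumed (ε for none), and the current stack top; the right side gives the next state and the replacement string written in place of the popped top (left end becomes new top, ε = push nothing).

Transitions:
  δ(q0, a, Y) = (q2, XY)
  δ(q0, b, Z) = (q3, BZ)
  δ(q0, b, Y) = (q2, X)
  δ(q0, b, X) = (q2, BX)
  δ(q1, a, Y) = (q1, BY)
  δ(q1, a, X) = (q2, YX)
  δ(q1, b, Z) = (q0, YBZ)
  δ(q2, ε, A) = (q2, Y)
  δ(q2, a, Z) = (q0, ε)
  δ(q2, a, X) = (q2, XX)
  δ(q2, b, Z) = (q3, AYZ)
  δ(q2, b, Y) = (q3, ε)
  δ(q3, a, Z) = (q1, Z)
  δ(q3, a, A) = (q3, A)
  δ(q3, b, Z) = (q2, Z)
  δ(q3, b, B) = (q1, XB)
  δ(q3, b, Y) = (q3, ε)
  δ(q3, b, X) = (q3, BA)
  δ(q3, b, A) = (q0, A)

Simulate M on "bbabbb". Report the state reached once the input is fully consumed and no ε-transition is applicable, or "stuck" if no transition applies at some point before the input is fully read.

q1

(q0, bbabbb, Z)
  read b, top Z: go to q3, push BZ → (q3, babbb, BZ)
  read b, top B: go to q1, push XB → (q1, abbb, XBZ)
  read a, top X: go to q2, push YX → (q2, bbb, YXBZ)
  read b, top Y: go to q3, push ε → (q3, bb, XBZ)
  read b, top X: go to q3, push BA → (q3, b, BABZ)
  read b, top B: go to q1, push XB → (q1, ε, XBABZ)
All input consumed; M is in state q1.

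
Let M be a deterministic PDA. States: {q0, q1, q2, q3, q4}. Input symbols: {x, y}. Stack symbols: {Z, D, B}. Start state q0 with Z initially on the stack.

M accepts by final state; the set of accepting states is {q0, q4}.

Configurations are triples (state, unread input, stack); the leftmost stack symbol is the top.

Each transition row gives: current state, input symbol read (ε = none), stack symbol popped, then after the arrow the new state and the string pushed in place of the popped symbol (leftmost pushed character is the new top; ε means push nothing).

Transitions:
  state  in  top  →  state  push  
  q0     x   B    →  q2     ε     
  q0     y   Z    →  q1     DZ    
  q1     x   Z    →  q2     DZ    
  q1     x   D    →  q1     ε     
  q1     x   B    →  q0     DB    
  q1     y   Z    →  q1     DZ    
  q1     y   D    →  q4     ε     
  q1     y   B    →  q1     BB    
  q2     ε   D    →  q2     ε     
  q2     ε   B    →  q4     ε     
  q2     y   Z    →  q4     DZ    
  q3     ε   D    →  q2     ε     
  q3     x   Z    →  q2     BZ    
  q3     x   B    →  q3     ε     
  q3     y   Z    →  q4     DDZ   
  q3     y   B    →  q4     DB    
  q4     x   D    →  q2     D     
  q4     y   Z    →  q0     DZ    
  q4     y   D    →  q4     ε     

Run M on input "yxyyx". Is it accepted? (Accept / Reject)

(q0, yxyyx, Z)
  read y, top Z: go to q1, push DZ → (q1, xyyx, DZ)
  read x, top D: go to q1, push ε → (q1, yyx, Z)
  read y, top Z: go to q1, push DZ → (q1, yx, DZ)
  read y, top D: go to q4, push ε → (q4, x, Z)
No transition applies at (q4, x, Z); input not fully consumed.

Reject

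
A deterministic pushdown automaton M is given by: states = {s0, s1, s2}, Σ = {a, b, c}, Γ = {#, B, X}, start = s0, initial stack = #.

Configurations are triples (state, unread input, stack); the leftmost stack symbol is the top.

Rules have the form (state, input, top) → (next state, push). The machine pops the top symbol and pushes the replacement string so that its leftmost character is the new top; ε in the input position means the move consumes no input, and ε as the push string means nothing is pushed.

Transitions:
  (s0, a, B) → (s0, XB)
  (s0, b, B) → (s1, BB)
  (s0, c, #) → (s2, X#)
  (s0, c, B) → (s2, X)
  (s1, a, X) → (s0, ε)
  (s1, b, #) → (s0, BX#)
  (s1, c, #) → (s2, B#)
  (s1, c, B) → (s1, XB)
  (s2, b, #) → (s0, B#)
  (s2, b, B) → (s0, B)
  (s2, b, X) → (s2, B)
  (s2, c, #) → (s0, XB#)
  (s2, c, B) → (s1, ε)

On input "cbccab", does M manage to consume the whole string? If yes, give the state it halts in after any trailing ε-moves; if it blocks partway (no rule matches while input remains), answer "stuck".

(s0, cbccab, #)
  read c, top #: go to s2, push X# → (s2, bccab, X#)
  read b, top X: go to s2, push B → (s2, ccab, B#)
  read c, top B: go to s1, push ε → (s1, cab, #)
  read c, top #: go to s2, push B# → (s2, ab, B#)
No transition for (s2, a, top B); M blocks with input ab remaining.

stuck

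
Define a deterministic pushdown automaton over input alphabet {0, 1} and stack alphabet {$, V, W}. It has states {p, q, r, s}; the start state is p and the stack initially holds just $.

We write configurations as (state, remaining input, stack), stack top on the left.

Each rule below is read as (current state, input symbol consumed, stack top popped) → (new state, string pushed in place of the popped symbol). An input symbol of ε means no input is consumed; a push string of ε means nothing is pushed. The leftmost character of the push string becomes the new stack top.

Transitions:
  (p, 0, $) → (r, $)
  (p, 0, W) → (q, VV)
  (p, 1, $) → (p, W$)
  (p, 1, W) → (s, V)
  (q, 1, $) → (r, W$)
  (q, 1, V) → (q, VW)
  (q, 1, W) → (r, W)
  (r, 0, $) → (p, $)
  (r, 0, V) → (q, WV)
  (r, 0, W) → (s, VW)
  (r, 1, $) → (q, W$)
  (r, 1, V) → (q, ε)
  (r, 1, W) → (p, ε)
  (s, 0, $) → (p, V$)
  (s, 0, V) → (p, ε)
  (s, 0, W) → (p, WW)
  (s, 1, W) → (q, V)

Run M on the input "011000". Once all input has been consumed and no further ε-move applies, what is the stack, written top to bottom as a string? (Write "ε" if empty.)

VV$

(p, 011000, $)
  read 0, top $: go to r, push $ → (r, 11000, $)
  read 1, top $: go to q, push W$ → (q, 1000, W$)
  read 1, top W: go to r, push W → (r, 000, W$)
  read 0, top W: go to s, push VW → (s, 00, VW$)
  read 0, top V: go to p, push ε → (p, 0, W$)
  read 0, top W: go to q, push VV → (q, ε, VV$)
All input consumed in state q with stack VV$.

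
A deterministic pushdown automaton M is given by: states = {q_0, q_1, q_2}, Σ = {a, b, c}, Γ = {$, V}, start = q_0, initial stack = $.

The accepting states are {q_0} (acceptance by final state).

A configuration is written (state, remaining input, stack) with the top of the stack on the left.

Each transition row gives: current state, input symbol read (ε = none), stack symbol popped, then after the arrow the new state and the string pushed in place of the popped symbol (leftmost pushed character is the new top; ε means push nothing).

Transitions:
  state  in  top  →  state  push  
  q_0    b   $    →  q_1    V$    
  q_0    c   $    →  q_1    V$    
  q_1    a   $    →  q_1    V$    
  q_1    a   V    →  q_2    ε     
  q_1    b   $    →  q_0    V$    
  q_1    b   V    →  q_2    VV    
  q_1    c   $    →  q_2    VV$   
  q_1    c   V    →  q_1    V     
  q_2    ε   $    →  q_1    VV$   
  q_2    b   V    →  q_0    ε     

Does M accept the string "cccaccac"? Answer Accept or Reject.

Reject

(q_0, cccaccac, $) ⊢ (q_1, ccaccac, V$) ⊢ (q_1, caccac, V$) ⊢ (q_1, accac, V$) ⊢ (q_2, ccac, $) ⊢ (q_1, ccac, VV$) ⊢ (q_1, cac, VV$) ⊢ (q_1, ac, VV$) ⊢ (q_2, c, V$)
No transition applies at (q_2, c, V$); input not fully consumed.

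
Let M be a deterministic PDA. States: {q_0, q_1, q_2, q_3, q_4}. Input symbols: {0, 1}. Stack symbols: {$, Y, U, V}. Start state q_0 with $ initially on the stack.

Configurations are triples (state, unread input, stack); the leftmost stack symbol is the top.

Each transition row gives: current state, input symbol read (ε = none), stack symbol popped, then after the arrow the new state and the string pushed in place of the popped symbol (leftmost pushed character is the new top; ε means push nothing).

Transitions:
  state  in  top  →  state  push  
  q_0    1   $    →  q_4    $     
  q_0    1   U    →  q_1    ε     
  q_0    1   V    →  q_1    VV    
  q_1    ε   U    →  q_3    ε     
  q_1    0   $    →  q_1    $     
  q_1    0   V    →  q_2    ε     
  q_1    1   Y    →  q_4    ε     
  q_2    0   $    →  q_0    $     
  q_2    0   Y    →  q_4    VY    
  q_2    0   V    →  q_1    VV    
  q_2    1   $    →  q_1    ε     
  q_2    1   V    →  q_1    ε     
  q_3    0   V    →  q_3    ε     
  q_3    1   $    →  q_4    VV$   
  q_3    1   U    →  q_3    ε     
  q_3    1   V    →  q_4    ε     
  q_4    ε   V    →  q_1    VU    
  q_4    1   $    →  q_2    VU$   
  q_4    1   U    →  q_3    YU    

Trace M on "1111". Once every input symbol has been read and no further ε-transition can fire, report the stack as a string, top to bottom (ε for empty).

(q_0, 1111, $)
  read 1, top $: go to q_4, push $ → (q_4, 111, $)
  read 1, top $: go to q_2, push VU$ → (q_2, 11, VU$)
  read 1, top V: go to q_1, push ε → (q_1, 1, U$)
  ε-move, top U: go to q_3, push ε → (q_3, 1, $)
  read 1, top $: go to q_4, push VV$ → (q_4, ε, VV$)
  ε-move, top V: go to q_1, push VU → (q_1, ε, VUV$)
All input consumed in state q_1 with stack VUV$.

VUV$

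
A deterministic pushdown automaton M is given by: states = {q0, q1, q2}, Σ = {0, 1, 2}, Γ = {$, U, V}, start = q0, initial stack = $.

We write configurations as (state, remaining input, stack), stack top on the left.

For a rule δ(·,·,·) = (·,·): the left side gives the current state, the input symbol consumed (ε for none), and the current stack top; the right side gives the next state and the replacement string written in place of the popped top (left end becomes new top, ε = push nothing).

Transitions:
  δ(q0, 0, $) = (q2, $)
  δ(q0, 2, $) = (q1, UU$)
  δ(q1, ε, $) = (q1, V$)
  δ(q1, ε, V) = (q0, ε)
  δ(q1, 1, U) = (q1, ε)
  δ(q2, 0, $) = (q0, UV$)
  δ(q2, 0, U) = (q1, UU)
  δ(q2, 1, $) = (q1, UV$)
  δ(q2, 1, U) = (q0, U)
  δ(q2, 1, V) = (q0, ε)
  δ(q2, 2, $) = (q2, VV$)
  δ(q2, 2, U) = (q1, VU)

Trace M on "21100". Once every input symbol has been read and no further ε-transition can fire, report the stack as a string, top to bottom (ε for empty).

(q0, 21100, $)
  read 2, top $: go to q1, push UU$ → (q1, 1100, UU$)
  read 1, top U: go to q1, push ε → (q1, 100, U$)
  read 1, top U: go to q1, push ε → (q1, 00, $)
  ε-move, top $: go to q1, push V$ → (q1, 00, V$)
  ε-move, top V: go to q0, push ε → (q0, 00, $)
  read 0, top $: go to q2, push $ → (q2, 0, $)
  read 0, top $: go to q0, push UV$ → (q0, ε, UV$)
All input consumed in state q0 with stack UV$.

UV$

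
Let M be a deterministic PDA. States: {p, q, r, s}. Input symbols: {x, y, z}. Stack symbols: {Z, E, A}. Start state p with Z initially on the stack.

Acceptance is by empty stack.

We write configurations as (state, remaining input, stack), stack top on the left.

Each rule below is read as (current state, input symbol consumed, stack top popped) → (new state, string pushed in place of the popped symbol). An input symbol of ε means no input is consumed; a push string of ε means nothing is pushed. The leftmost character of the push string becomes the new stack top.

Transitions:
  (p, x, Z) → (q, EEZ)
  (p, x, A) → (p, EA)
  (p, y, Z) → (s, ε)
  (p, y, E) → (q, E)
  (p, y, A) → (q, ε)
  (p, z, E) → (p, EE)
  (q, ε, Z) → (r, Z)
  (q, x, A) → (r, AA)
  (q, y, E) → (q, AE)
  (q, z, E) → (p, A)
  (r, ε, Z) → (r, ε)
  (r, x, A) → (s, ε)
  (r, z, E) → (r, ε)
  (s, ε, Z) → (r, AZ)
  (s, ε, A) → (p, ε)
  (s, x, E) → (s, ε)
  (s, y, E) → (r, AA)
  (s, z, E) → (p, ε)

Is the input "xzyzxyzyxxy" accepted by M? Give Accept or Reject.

Accept

(p, xzyzxyzyxxy, Z) ⊢ (q, zyzxyzyxxy, EEZ) ⊢ (p, yzxyzyxxy, AEZ) ⊢ (q, zxyzyxxy, EZ) ⊢ (p, xyzyxxy, AZ) ⊢ (p, yzyxxy, EAZ) ⊢ (q, zyxxy, EAZ) ⊢ (p, yxxy, AAZ) ⊢ (q, xxy, AZ) ⊢ (r, xy, AAZ) ⊢ (s, y, AZ) ⊢ (p, y, Z) ⊢ (s, ε, ε)
All input consumed and the stack is empty.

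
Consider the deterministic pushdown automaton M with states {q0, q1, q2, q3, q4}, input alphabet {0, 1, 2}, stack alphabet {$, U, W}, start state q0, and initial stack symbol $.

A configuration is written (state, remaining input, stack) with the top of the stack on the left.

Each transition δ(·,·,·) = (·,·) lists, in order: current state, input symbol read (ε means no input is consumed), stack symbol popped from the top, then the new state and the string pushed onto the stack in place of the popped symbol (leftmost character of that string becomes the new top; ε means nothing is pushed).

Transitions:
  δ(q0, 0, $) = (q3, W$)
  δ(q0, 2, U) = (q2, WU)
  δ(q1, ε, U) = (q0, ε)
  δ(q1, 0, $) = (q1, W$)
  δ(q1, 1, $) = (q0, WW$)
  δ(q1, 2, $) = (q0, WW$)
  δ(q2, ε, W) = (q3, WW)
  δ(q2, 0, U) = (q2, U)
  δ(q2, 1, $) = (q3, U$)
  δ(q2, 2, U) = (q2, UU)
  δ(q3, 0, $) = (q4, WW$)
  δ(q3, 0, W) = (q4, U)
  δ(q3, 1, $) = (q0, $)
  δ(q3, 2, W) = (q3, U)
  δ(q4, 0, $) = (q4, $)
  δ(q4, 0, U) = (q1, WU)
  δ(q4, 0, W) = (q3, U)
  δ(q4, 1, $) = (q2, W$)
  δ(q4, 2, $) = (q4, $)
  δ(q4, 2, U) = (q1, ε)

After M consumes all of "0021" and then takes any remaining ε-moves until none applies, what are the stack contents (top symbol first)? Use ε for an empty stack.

(q0, 0021, $) ⊢ (q3, 021, W$) ⊢ (q4, 21, U$) ⊢ (q1, 1, $) ⊢ (q0, ε, WW$)
All input consumed in state q0 with stack WW$.

WW$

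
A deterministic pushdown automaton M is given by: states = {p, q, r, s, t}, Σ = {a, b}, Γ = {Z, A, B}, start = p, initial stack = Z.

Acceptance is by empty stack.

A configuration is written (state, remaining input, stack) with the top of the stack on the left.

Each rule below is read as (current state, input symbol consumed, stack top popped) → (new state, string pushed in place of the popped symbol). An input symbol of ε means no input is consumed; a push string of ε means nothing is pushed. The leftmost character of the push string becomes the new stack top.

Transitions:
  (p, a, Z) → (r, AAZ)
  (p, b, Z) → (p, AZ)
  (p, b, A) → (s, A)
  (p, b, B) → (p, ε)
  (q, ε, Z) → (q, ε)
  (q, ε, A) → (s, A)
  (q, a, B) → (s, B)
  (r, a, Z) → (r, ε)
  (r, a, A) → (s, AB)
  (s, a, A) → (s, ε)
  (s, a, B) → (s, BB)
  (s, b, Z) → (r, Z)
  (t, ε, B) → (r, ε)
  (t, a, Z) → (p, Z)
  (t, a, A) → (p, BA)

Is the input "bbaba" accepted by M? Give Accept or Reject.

Accept

(p, bbaba, Z) ⊢ (p, baba, AZ) ⊢ (s, aba, AZ) ⊢ (s, ba, Z) ⊢ (r, a, Z) ⊢ (r, ε, ε)
All input consumed and the stack is empty.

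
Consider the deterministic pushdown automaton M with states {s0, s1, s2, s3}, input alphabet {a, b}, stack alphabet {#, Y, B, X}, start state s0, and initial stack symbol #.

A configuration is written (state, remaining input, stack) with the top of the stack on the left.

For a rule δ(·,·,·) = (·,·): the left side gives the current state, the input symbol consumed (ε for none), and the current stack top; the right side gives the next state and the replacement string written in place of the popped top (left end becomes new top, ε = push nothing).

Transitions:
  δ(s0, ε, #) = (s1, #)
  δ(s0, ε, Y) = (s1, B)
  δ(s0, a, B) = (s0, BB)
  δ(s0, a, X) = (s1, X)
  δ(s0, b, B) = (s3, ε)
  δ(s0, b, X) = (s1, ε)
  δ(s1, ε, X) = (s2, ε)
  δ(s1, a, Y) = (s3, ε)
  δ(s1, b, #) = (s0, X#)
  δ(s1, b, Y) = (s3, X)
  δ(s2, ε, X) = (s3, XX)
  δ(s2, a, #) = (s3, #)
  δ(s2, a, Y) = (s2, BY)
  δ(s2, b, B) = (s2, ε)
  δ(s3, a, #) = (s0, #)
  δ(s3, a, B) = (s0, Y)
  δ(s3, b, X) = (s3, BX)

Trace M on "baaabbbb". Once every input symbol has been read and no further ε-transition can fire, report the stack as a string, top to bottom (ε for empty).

(s0, baaabbbb, #) ⊢ (s1, baaabbbb, #) ⊢ (s0, aaabbbb, X#) ⊢ (s1, aabbbb, X#) ⊢ (s2, aabbbb, #) ⊢ (s3, abbbb, #) ⊢ (s0, bbbb, #) ⊢ (s1, bbbb, #) ⊢ (s0, bbb, X#) ⊢ (s1, bb, #) ⊢ (s0, b, X#) ⊢ (s1, ε, #)
All input consumed in state s1 with stack #.

#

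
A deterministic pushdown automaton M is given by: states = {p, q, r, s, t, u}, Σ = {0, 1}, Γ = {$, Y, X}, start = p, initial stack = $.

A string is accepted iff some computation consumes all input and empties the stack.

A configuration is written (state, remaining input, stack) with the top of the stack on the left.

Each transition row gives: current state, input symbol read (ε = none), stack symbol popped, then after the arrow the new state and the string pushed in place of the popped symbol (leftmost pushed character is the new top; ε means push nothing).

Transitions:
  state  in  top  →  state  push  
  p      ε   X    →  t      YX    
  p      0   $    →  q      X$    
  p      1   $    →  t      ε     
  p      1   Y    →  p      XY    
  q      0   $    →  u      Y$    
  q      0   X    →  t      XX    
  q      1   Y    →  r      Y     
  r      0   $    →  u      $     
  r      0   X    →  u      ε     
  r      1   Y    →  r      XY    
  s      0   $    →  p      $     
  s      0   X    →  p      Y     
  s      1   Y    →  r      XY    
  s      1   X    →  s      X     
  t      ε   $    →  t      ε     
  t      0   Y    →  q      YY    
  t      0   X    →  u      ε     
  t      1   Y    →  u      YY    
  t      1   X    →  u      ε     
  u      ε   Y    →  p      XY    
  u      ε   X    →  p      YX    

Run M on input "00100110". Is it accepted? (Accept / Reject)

(p, 00100110, $)
  read 0, top $: go to q, push X$ → (q, 0100110, X$)
  read 0, top X: go to t, push XX → (t, 100110, XX$)
  read 1, top X: go to u, push ε → (u, 00110, X$)
  ε-move, top X: go to p, push YX → (p, 00110, YX$)
No transition applies at (p, 00110, YX$); input not fully consumed.

Reject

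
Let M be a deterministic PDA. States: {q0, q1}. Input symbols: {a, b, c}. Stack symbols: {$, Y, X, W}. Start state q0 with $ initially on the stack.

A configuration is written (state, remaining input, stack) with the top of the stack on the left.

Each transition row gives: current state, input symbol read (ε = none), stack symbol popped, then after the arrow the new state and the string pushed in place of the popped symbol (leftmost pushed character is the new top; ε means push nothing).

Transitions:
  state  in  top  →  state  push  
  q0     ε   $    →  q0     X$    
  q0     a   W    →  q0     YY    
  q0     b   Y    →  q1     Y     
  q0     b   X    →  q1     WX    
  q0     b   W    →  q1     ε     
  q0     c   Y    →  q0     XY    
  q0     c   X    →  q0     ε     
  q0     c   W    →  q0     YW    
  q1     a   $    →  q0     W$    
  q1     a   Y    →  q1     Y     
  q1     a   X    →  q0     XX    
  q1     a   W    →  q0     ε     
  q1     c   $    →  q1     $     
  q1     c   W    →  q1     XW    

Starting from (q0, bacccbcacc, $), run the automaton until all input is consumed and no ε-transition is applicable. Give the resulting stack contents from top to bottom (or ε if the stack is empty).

WX$

(q0, bacccbcacc, $) ⊢ (q0, bacccbcacc, X$) ⊢ (q1, acccbcacc, WX$) ⊢ (q0, cccbcacc, X$) ⊢ (q0, ccbcacc, $) ⊢ (q0, ccbcacc, X$) ⊢ (q0, cbcacc, $) ⊢ (q0, cbcacc, X$) ⊢ (q0, bcacc, $) ⊢ (q0, bcacc, X$) ⊢ (q1, cacc, WX$) ⊢ (q1, acc, XWX$) ⊢ (q0, cc, XXWX$) ⊢ (q0, c, XWX$) ⊢ (q0, ε, WX$)
All input consumed in state q0 with stack WX$.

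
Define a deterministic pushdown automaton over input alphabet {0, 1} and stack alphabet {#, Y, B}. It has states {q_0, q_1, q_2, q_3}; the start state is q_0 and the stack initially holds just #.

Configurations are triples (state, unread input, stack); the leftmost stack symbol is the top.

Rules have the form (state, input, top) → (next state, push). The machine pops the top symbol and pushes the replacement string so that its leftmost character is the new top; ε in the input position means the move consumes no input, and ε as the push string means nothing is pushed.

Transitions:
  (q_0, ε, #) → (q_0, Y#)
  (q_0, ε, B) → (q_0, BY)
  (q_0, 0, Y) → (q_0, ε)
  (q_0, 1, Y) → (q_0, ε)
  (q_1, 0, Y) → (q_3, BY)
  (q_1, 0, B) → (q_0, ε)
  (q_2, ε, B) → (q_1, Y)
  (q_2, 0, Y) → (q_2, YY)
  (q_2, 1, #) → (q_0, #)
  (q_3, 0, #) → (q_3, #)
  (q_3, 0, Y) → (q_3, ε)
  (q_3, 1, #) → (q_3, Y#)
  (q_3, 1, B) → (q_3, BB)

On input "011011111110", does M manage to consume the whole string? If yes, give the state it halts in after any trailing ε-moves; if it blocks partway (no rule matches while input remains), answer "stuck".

(q_0, 011011111110, #) ⊢ (q_0, 011011111110, Y#) ⊢ (q_0, 11011111110, #) ⊢ (q_0, 11011111110, Y#) ⊢ (q_0, 1011111110, #) ⊢ (q_0, 1011111110, Y#) ⊢ (q_0, 011111110, #) ⊢ (q_0, 011111110, Y#) ⊢ (q_0, 11111110, #) ⊢ (q_0, 11111110, Y#) ⊢ (q_0, 1111110, #) ⊢ (q_0, 1111110, Y#) ⊢ (q_0, 111110, #) ⊢ (q_0, 111110, Y#) ⊢ (q_0, 11110, #) ⊢ (q_0, 11110, Y#) ⊢ (q_0, 1110, #) ⊢ (q_0, 1110, Y#) ⊢ (q_0, 110, #) ⊢ (q_0, 110, Y#) ⊢ (q_0, 10, #) ⊢ (q_0, 10, Y#) ⊢ (q_0, 0, #) ⊢ (q_0, 0, Y#) ⊢ (q_0, ε, #) ⊢ (q_0, ε, Y#)
All input consumed; M is in state q_0.

q_0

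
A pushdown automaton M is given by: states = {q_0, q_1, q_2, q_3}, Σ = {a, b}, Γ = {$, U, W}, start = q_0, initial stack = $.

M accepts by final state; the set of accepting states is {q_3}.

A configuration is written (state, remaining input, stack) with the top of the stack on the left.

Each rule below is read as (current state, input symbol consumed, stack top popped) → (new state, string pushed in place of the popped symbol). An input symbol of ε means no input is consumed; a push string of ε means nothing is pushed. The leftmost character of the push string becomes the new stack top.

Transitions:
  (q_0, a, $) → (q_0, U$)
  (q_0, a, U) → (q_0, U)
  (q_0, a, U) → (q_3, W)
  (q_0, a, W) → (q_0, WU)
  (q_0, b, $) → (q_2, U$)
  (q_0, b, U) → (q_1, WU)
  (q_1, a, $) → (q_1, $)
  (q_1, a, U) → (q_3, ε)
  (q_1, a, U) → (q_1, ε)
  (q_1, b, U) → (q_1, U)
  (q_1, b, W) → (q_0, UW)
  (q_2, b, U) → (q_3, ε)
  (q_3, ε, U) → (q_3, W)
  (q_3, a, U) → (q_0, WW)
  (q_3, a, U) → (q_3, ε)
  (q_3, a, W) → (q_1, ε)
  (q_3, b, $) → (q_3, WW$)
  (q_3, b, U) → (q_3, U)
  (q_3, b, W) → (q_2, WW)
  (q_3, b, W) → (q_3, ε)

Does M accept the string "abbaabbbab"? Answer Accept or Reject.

Accept

One accepting computation: (q_0, abbaabbbab, $) ⊢ (q_0, bbaabbbab, U$) ⊢ (q_1, baabbbab, WU$) ⊢ (q_0, aabbbab, UWU$) ⊢ (q_0, abbbab, UWU$) ⊢ (q_3, bbbab, WWU$) ⊢ (q_3, bbab, WU$) ⊢ (q_3, bab, U$) ⊢ (q_3, ab, U$) ⊢ (q_3, b, $) ⊢ (q_3, ε, WW$)
All input consumed and state q_3 ∈ F.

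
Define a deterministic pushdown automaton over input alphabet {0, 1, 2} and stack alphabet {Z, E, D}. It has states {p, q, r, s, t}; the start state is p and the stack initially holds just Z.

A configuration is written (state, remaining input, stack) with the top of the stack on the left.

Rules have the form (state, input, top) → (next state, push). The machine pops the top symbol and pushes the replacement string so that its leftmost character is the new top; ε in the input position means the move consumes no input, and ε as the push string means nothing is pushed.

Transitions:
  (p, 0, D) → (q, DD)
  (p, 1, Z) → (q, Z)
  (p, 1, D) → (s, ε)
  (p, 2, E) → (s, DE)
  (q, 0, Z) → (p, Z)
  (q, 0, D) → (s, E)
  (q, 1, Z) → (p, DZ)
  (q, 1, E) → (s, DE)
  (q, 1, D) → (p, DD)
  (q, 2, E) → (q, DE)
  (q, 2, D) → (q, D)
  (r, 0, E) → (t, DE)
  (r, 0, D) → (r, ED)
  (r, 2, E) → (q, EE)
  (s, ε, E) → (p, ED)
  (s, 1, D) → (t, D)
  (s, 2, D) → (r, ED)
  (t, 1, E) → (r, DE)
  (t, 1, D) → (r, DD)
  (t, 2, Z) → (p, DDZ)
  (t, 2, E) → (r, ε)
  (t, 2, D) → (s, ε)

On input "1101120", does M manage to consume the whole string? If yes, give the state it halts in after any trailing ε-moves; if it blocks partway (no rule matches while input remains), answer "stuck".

(p, 1101120, Z) ⊢ (q, 101120, Z) ⊢ (p, 01120, DZ) ⊢ (q, 1120, DDZ) ⊢ (p, 120, DDDZ) ⊢ (s, 20, DDZ) ⊢ (r, 0, EDDZ) ⊢ (t, ε, DEDDZ)
All input consumed; M is in state t.

t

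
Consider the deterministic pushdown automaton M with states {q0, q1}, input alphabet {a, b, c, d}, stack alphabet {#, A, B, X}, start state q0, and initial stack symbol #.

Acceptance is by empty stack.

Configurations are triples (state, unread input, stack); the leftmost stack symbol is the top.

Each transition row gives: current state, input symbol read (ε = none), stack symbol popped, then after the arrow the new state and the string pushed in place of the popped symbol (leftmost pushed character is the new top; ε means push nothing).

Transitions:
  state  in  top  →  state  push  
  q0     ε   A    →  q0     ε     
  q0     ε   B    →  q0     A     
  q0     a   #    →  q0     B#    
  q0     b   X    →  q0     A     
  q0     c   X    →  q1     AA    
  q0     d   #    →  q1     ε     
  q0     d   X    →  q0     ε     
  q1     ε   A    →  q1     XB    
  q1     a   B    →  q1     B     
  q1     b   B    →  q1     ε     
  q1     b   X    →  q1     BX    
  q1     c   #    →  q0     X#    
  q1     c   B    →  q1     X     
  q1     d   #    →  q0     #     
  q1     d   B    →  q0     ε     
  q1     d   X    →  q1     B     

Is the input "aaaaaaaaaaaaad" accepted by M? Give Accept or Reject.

(q0, aaaaaaaaaaaaad, #)
  read a, top #: go to q0, push B# → (q0, aaaaaaaaaaaad, B#)
  ε-move, top B: go to q0, push A → (q0, aaaaaaaaaaaad, A#)
  ε-move, top A: go to q0, push ε → (q0, aaaaaaaaaaaad, #)
  read a, top #: go to q0, push B# → (q0, aaaaaaaaaaad, B#)
  ε-move, top B: go to q0, push A → (q0, aaaaaaaaaaad, A#)
  ε-move, top A: go to q0, push ε → (q0, aaaaaaaaaaad, #)
  read a, top #: go to q0, push B# → (q0, aaaaaaaaaad, B#)
  ε-move, top B: go to q0, push A → (q0, aaaaaaaaaad, A#)
  ε-move, top A: go to q0, push ε → (q0, aaaaaaaaaad, #)
  read a, top #: go to q0, push B# → (q0, aaaaaaaaad, B#)
  ε-move, top B: go to q0, push A → (q0, aaaaaaaaad, A#)
  ε-move, top A: go to q0, push ε → (q0, aaaaaaaaad, #)
  read a, top #: go to q0, push B# → (q0, aaaaaaaad, B#)
  ε-move, top B: go to q0, push A → (q0, aaaaaaaad, A#)
  ε-move, top A: go to q0, push ε → (q0, aaaaaaaad, #)
  read a, top #: go to q0, push B# → (q0, aaaaaaad, B#)
  ε-move, top B: go to q0, push A → (q0, aaaaaaad, A#)
  ε-move, top A: go to q0, push ε → (q0, aaaaaaad, #)
  read a, top #: go to q0, push B# → (q0, aaaaaad, B#)
  ε-move, top B: go to q0, push A → (q0, aaaaaad, A#)
  ε-move, top A: go to q0, push ε → (q0, aaaaaad, #)
  read a, top #: go to q0, push B# → (q0, aaaaad, B#)
  ε-move, top B: go to q0, push A → (q0, aaaaad, A#)
  ε-move, top A: go to q0, push ε → (q0, aaaaad, #)
  read a, top #: go to q0, push B# → (q0, aaaad, B#)
  ε-move, top B: go to q0, push A → (q0, aaaad, A#)
  ε-move, top A: go to q0, push ε → (q0, aaaad, #)
  read a, top #: go to q0, push B# → (q0, aaad, B#)
  ε-move, top B: go to q0, push A → (q0, aaad, A#)
  ε-move, top A: go to q0, push ε → (q0, aaad, #)
  read a, top #: go to q0, push B# → (q0, aad, B#)
  ε-move, top B: go to q0, push A → (q0, aad, A#)
  ε-move, top A: go to q0, push ε → (q0, aad, #)
  read a, top #: go to q0, push B# → (q0, ad, B#)
  ε-move, top B: go to q0, push A → (q0, ad, A#)
  ε-move, top A: go to q0, push ε → (q0, ad, #)
  read a, top #: go to q0, push B# → (q0, d, B#)
  ε-move, top B: go to q0, push A → (q0, d, A#)
  ε-move, top A: go to q0, push ε → (q0, d, #)
  read d, top #: go to q1, push ε → (q1, ε, ε)
All input consumed and the stack is empty.

Accept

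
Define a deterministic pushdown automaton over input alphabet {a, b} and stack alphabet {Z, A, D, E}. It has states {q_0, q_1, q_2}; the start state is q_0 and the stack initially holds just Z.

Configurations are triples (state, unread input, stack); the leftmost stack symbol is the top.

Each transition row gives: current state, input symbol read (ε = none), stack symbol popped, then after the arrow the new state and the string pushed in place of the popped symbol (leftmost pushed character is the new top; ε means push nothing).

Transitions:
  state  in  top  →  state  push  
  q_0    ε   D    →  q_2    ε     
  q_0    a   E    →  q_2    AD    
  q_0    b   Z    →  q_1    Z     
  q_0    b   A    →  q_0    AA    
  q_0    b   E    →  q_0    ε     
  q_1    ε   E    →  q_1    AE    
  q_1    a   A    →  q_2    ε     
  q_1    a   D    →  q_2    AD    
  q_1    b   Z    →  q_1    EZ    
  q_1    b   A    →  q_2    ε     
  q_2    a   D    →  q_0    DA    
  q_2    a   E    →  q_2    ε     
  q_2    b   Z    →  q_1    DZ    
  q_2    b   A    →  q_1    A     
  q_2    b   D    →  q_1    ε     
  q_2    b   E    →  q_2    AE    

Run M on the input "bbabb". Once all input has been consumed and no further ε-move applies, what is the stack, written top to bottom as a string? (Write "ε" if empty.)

AEZ

(q_0, bbabb, Z)
  read b, top Z: go to q_1, push Z → (q_1, babb, Z)
  read b, top Z: go to q_1, push EZ → (q_1, abb, EZ)
  ε-move, top E: go to q_1, push AE → (q_1, abb, AEZ)
  read a, top A: go to q_2, push ε → (q_2, bb, EZ)
  read b, top E: go to q_2, push AE → (q_2, b, AEZ)
  read b, top A: go to q_1, push A → (q_1, ε, AEZ)
All input consumed in state q_1 with stack AEZ.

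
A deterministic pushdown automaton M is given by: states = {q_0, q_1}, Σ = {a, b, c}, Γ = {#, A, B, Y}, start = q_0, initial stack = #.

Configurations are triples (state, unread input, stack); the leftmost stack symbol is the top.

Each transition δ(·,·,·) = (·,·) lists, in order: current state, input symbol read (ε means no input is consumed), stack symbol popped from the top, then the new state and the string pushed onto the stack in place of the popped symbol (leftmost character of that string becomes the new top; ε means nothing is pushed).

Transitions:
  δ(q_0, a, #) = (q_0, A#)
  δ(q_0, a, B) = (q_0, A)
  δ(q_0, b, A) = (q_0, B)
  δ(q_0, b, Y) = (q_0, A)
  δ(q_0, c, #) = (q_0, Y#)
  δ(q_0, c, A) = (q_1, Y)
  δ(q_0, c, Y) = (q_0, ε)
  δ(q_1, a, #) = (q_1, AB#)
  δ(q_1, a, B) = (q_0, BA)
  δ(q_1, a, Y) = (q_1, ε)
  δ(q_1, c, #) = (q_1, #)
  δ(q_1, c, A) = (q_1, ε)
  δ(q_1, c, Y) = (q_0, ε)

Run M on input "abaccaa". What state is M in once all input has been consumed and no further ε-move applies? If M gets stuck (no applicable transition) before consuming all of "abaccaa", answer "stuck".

stuck

(q_0, abaccaa, #)
  read a, top #: go to q_0, push A# → (q_0, baccaa, A#)
  read b, top A: go to q_0, push B → (q_0, accaa, B#)
  read a, top B: go to q_0, push A → (q_0, ccaa, A#)
  read c, top A: go to q_1, push Y → (q_1, caa, Y#)
  read c, top Y: go to q_0, push ε → (q_0, aa, #)
  read a, top #: go to q_0, push A# → (q_0, a, A#)
No transition for (q_0, a, top A); M blocks with input a remaining.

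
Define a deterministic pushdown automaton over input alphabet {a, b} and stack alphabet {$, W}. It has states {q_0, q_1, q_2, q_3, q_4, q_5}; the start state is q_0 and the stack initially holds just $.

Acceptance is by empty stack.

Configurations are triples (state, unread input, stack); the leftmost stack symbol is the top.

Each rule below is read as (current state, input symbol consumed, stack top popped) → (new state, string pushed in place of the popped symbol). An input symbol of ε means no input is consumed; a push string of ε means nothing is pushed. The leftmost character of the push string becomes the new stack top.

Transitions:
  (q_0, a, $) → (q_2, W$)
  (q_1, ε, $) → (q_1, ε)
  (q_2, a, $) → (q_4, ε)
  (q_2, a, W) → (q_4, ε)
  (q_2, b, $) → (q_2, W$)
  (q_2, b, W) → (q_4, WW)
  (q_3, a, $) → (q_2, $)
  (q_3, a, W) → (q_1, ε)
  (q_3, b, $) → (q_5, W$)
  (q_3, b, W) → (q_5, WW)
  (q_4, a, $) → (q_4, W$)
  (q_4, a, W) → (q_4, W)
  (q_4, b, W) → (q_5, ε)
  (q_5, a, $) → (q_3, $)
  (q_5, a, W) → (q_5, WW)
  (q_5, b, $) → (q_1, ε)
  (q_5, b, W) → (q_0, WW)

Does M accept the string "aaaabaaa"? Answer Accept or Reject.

(q_0, aaaabaaa, $) ⊢ (q_2, aaabaaa, W$) ⊢ (q_4, aabaaa, $) ⊢ (q_4, abaaa, W$) ⊢ (q_4, baaa, W$) ⊢ (q_5, aaa, $) ⊢ (q_3, aa, $) ⊢ (q_2, a, $) ⊢ (q_4, ε, ε)
All input consumed and the stack is empty.

Accept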